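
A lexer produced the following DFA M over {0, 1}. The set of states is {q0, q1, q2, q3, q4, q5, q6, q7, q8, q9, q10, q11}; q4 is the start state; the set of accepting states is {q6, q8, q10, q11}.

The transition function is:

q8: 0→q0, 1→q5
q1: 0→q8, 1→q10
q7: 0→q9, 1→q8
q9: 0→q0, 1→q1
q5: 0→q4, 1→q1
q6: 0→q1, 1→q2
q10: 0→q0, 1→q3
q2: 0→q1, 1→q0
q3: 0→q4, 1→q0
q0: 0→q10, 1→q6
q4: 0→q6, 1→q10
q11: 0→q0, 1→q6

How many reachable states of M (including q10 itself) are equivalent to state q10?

3

First remove the unreachable states {q7,q9,q11}; 9 states remain.
Initial partition by acceptance: {q6,q8,q10} | {q0,q1,q2,q3,q4,q5}.
Split {q0,q1,q2,q3,q4,q5} by δ(·,0) → {q0,q1,q4} and {q2,q3,q5}.
No further refinement is possible. Final partition (3 blocks): {q6,q8,q10} | {q0,q1,q4} | {q2,q3,q5}.
The equivalence class containing q10 is {q6,q8,q10}, of size 3.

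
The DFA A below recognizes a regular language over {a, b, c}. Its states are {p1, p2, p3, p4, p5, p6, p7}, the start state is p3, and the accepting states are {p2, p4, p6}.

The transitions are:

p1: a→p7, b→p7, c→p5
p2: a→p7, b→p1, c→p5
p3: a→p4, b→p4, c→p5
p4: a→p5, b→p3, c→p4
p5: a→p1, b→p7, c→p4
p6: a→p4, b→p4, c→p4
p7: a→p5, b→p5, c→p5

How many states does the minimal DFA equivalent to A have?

States {p2,p6} cannot be reached from the start state, so discard them.
Start with accepting vs non-accepting: {p4} | {p1,p3,p5,p7}.
On input a, block {p1,p3,p5,p7} splits into {p1,p5,p7} and {p3}.
Split {p1,p5,p7} by δ(·,c) → {p1,p7} and {p5}.
Refine {p1,p7} on symbol a: members go to different blocks, giving {p1} and {p7}.
The partition is now stable with 5 blocks: {p4} | {p1} | {p3} | {p5} | {p7}.

5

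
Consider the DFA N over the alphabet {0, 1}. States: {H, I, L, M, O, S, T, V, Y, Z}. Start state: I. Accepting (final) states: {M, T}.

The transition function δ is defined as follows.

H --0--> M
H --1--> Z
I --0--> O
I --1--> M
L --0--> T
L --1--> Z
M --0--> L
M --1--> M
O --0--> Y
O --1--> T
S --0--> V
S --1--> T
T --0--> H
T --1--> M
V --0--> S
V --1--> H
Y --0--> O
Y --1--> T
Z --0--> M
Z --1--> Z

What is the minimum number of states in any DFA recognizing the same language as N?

3

Reachable states from the start: {H,I,L,M,O,T,Y,Z}. Unreachable: {S,V} — drop them.
Start with accepting vs non-accepting: {M,T} | {H,I,L,O,Y,Z}.
On input 0, block {H,I,L,O,Y,Z} splits into {H,L,Z} and {I,O,Y}.
The partition is now stable with 3 blocks: {M,T} | {H,L,Z} | {I,O,Y}.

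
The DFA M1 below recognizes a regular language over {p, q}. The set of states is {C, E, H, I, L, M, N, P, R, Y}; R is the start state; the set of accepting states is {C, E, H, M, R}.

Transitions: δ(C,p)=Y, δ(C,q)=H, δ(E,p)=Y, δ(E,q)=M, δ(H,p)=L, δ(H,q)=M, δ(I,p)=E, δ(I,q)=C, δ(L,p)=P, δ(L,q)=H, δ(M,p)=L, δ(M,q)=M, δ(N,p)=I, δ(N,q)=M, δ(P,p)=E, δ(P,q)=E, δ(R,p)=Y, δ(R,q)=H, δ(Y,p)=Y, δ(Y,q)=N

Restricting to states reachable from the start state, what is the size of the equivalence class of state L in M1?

Start with accepting vs non-accepting: {C,E,H,M,R} | {I,L,N,P,Y}.
Split {I,L,N,P,Y} by δ(·,p) → {L,N,Y} and {I,P}.
Split {L,N,Y} by δ(·,p) → {L,N} and {Y}.
Split {C,E,H,M,R} by δ(·,p) → {C,E,R} and {H,M}.
Stable partition: {C,E,R} | {L,N} | {I,P} | {Y} | {H,M} — 5 equivalence classes.
The equivalence class containing L is {L,N}, of size 2.

2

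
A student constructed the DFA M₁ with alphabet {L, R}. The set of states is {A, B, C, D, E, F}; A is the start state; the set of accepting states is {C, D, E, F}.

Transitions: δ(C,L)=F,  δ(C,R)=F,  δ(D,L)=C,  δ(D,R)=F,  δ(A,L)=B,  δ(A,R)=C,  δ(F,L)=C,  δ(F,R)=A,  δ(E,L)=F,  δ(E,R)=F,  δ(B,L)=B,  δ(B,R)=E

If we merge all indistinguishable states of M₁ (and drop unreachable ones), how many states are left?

3

States {D} cannot be reached from the start state, so discard them.
P0 = {C,E,F} | {A,B}.
Refine {C,E,F} on symbol R: members go to different blocks, giving {C,E} and {F}.
The partition is now stable with 3 blocks: {C,E} | {A,B} | {F}.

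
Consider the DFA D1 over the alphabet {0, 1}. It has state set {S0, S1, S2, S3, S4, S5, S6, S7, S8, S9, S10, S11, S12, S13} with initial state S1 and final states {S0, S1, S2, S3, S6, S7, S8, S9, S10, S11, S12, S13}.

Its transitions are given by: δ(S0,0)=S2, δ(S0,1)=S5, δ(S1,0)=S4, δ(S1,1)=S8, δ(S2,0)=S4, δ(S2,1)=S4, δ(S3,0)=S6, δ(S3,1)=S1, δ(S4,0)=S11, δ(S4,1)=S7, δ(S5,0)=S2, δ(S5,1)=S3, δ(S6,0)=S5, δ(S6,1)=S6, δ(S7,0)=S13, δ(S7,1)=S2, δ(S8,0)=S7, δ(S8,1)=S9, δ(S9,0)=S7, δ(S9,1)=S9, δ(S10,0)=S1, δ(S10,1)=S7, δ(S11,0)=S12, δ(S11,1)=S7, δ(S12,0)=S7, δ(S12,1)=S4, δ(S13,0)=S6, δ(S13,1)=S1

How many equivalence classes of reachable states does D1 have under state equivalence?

First remove the unreachable states {S0,S10}; 12 states remain.
P0 = {S1,S2,S3,S6,S7,S8,S9,S11,S12,S13} | {S4,S5}.
On input 0, block {S1,S2,S3,S6,S7,S8,S9,S11,S12,S13} splits into {S3,S7,S8,S9,S11,S12,S13} and {S1,S2,S6}.
On input 0, block {S3,S7,S8,S9,S11,S12,S13} splits into {S7,S8,S9,S11,S12} and {S3,S13}.
On input 0, block {S7,S8,S9,S11,S12} splits into {S8,S9,S11,S12} and {S7}.
Split {S8,S9,S11,S12} by δ(·,0) → {S8,S9,S12} and {S11}.
Split {S8,S9,S12} by δ(·,1) → {S8,S9} and {S12}.
On input 0, block {S4,S5} splits into {S4} and {S5}.
Split {S1,S2,S6} by δ(·,0) → {S1,S2} and {S6}.
On input 1, block {S1,S2} splits into {S1} and {S2}.
No further refinement is possible. Final partition (10 blocks): {S8,S9} | {S4} | {S1} | {S3,S13} | {S7} | {S11} | {S12} | {S5} | {S6} | {S2}.

10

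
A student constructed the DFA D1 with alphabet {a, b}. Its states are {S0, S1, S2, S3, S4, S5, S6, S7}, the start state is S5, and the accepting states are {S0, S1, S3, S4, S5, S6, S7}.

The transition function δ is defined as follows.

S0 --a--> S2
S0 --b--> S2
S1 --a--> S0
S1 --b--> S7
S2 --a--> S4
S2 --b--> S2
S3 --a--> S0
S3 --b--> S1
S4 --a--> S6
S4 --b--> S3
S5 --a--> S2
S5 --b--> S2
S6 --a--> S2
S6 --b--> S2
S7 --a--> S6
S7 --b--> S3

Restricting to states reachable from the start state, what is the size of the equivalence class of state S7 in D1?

4

All states are reachable from the start state.
Initial partition by acceptance: {S0,S1,S3,S4,S5,S6,S7} | {S2}.
On input a, block {S0,S1,S3,S4,S5,S6,S7} splits into {S1,S3,S4,S7} and {S0,S5,S6}.
No further refinement is possible. Final partition (3 blocks): {S1,S3,S4,S7} | {S2} | {S0,S5,S6}.
State S7 belongs to the block {S1,S3,S4,S7}, which has 4 states.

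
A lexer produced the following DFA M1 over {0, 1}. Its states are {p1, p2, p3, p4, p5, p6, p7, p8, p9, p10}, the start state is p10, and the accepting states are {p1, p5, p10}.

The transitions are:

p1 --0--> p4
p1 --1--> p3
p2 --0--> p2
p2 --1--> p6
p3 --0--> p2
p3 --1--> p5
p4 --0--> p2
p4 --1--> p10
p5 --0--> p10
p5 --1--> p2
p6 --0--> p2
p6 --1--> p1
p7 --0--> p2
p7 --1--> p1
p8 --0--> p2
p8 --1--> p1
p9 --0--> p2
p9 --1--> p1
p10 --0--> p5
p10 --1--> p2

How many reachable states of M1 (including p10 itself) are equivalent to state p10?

2

States {p7,p8,p9} cannot be reached from the start state, so discard them.
Start with accepting vs non-accepting: {p1,p5,p10} | {p2,p3,p4,p6}.
Refine {p1,p5,p10} on symbol 0: members go to different blocks, giving {p5,p10} and {p1}.
On input 1, block {p2,p3,p4,p6} splits into {p3,p4} and {p2} and {p6}.
The partition is now stable with 5 blocks: {p5,p10} | {p3,p4} | {p1} | {p2} | {p6}.
State p10 belongs to the block {p5,p10}, which has 2 states.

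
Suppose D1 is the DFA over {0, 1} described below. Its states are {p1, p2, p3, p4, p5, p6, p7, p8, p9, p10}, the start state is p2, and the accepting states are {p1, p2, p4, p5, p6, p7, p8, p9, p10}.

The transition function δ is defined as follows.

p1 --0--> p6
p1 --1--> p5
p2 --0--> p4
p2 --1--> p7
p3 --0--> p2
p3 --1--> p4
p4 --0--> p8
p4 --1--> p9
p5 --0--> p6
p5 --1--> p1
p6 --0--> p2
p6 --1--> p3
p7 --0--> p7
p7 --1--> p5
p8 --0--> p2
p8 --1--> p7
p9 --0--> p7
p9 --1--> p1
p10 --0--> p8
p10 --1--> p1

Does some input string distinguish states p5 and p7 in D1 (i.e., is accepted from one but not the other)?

Reachable states from the start: {p1,p2,p3,p4,p5,p6,p7,p8,p9}. Unreachable: {p10} — drop them.
P0 = {p1,p2,p4,p5,p6,p7,p8,p9} | {p3}.
Refine {p1,p2,p4,p5,p6,p7,p8,p9} on symbol 1: members go to different blocks, giving {p1,p2,p4,p5,p7,p8,p9} and {p6}.
On input 0, block {p1,p2,p4,p5,p7,p8,p9} splits into {p2,p4,p7,p8,p9} and {p1,p5}.
Split {p2,p4,p7,p8,p9} by δ(·,1) → {p2,p4,p8} and {p7,p9}.
The partition is now stable with 5 blocks: {p2,p4,p8} | {p3} | {p6} | {p1,p5} | {p7,p9}.
p5 and p7 end up in different blocks, so they are distinguishable. For instance, the string '01' is accepted from only p7.

Yes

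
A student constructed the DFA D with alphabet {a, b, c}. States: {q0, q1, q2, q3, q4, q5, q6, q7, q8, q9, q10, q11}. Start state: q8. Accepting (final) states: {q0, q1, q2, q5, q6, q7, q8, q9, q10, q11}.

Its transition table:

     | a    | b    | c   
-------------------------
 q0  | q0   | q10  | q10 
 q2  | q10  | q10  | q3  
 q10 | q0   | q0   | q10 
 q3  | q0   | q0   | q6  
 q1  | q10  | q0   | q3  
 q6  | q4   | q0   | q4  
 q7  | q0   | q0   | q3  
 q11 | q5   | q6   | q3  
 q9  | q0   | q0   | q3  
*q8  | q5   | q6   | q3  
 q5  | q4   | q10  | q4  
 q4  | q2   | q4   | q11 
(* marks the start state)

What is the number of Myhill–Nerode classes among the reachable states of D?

6

Reachable states from the start: {q0,q2,q3,q4,q5,q6,q8,q10,q11}. Unreachable: {q1,q7,q9} — drop them.
Initial partition by acceptance: {q0,q2,q5,q6,q8,q10,q11} | {q3,q4}.
On input a, block {q0,q2,q5,q6,q8,q10,q11} splits into {q0,q2,q8,q10,q11} and {q5,q6}.
Refine {q0,q2,q8,q10,q11} on symbol a: members go to different blocks, giving {q0,q2,q10} and {q8,q11}.
On input c, block {q0,q2,q10} splits into {q0,q10} and {q2}.
Split {q3,q4} by δ(·,a) → {q3} and {q4}.
Stable partition: {q0,q10} | {q3} | {q5,q6} | {q8,q11} | {q2} | {q4} — 6 equivalence classes.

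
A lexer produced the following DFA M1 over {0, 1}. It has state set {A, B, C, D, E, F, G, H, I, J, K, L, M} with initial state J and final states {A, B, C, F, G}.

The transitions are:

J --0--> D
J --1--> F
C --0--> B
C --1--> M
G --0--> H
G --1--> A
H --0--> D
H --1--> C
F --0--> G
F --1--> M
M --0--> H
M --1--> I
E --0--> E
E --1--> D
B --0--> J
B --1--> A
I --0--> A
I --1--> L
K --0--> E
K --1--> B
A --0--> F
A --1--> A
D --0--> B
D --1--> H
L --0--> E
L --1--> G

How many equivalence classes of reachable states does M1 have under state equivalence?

9

First remove the unreachable states {K}; 12 states remain.
Start with accepting vs non-accepting: {A,B,C,F,G} | {D,E,H,I,J,L,M}.
Split {A,B,C,F,G} by δ(·,0) → {A,C,F} and {B,G}.
On input 0, block {A,C,F} splits into {C,F} and {A}.
On input 0, block {D,E,H,I,J,L,M} splits into {E,H,J,L,M} and {D} and {I}.
On input 0, block {E,H,J,L,M} splits into {E,L,M} and {H,J}.
On input 0, block {E,L,M} splits into {E,L} and {M}.
Refine {E,L} on symbol 1: members go to different blocks, giving {E} and {L}.
No further refinement is possible. Final partition (9 blocks): {C,F} | {E} | {B,G} | {A} | {D} | {I} | {H,J} | {M} | {L}.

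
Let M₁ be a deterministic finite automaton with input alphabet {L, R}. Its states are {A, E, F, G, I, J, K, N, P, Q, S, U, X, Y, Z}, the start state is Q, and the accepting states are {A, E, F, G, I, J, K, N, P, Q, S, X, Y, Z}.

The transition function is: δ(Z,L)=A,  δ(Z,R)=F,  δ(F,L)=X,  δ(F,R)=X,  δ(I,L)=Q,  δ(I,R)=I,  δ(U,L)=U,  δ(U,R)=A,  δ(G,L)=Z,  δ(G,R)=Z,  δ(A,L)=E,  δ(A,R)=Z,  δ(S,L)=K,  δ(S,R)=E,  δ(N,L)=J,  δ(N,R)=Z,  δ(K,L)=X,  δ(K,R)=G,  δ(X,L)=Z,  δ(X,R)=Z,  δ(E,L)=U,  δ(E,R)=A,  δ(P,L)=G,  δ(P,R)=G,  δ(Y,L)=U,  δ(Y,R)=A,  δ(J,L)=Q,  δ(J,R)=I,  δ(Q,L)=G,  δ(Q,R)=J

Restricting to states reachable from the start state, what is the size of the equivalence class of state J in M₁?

2

Reachable states from the start: {A,E,F,G,I,J,Q,U,X,Z}. Unreachable: {K,N,P,S,Y} — drop them.
Initial partition by acceptance: {A,E,F,G,I,J,Q,X,Z} | {U}.
On input L, block {A,E,F,G,I,J,Q,X,Z} splits into {A,F,G,I,J,Q,X,Z} and {E}.
On input L, block {A,F,G,I,J,Q,X,Z} splits into {F,G,I,J,Q,X,Z} and {A}.
On input L, block {F,G,I,J,Q,X,Z} splits into {F,G,I,J,Q,X} and {Z}.
Split {F,G,I,J,Q,X} by δ(·,L) → {F,I,J,Q} and {G,X}.
On input L, block {F,I,J,Q} splits into {I,J} and {F,Q}.
Refine {F,Q} on symbol R: members go to different blocks, giving {F} and {Q}.
Stable partition: {I,J} | {U} | {E} | {A} | {Z} | {G,X} | {F} | {Q} — 8 equivalence classes.
State J belongs to the block {I,J}, which has 2 states.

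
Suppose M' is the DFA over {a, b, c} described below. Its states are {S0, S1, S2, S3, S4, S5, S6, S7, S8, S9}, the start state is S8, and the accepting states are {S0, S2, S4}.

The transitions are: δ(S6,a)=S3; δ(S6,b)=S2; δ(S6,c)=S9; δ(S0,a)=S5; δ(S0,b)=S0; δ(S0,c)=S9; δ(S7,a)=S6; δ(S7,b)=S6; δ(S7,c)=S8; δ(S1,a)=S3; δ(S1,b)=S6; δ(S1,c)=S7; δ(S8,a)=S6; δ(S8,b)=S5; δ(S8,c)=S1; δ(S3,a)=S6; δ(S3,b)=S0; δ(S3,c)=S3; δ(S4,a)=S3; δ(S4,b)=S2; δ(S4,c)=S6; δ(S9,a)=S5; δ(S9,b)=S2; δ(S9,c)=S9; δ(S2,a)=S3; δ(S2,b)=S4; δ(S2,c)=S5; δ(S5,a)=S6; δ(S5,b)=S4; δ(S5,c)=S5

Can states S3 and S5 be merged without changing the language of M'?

Every state is reachable, so we keep all 10.
Initial partition by acceptance: {S0,S2,S4} | {S1,S3,S5,S6,S7,S8,S9}.
Split {S1,S3,S5,S6,S7,S8,S9} by δ(·,b) → {S3,S5,S6,S9} and {S1,S7,S8}.
The partition is now stable with 3 blocks: {S0,S2,S4} | {S3,S5,S6,S9} | {S1,S7,S8}.
S3 and S5 lie in the same block of the stable partition, so they are equivalent — no string distinguishes them.

Yes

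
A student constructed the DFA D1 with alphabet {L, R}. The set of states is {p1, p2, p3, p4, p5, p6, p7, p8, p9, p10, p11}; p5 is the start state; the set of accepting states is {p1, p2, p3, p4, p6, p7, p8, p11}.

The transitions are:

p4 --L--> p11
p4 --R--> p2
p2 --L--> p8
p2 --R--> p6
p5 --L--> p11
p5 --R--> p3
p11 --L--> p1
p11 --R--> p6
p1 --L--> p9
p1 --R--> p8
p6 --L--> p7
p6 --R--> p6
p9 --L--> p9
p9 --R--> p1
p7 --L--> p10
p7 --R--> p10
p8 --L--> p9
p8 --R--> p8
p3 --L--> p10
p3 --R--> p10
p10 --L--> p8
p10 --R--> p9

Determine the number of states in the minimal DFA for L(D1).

7

First remove the unreachable states {p2,p4}; 9 states remain.
P0 = {p1,p3,p6,p7,p8,p11} | {p5,p9,p10}.
Refine {p1,p3,p6,p7,p8,p11} on symbol L: members go to different blocks, giving {p1,p3,p7,p8} and {p6,p11}.
Refine {p1,p3,p7,p8} on symbol R: members go to different blocks, giving {p1,p8} and {p3,p7}.
On input L, block {p5,p9,p10} splits into {p5} and {p9} and {p10}.
Split {p6,p11} by δ(·,L) → {p6} and {p11}.
Stable partition: {p1,p8} | {p5} | {p6} | {p3,p7} | {p9} | {p10} | {p11} — 7 equivalence classes.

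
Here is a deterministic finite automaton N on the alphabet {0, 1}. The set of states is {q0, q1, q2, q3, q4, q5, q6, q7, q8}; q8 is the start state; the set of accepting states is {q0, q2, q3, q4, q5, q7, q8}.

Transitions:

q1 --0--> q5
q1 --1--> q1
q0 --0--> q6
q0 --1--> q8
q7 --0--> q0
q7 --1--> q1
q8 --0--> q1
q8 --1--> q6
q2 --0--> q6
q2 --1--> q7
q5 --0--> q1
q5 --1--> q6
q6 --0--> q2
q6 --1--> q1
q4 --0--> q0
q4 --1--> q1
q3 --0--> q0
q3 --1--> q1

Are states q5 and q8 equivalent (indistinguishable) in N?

Yes

Reachable states from the start: {q0,q1,q2,q5,q6,q7,q8}. Unreachable: {q3,q4} — drop them.
Start with accepting vs non-accepting: {q0,q2,q5,q7,q8} | {q1,q6}.
Split {q0,q2,q5,q7,q8} by δ(·,0) → {q0,q2,q5,q8} and {q7}.
Split {q0,q2,q5,q8} by δ(·,1) → {q5,q8} and {q0} and {q2}.
Split {q1,q6} by δ(·,0) → {q1} and {q6}.
The partition is now stable with 6 blocks: {q5,q8} | {q1} | {q7} | {q0} | {q2} | {q6}.
q5 and q8 lie in the same block of the stable partition, so they are equivalent — no string distinguishes them.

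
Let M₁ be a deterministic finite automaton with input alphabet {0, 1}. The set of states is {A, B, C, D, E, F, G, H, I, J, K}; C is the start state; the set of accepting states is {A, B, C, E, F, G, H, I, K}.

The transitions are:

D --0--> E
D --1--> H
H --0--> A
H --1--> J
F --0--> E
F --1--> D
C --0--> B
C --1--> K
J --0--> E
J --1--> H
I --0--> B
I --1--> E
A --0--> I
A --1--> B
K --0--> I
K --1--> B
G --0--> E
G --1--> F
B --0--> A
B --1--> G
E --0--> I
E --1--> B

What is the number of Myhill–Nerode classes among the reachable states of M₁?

6

All states are reachable from the start state.
P0 = {A,B,C,E,F,G,H,I,K} | {D,J}.
Refine {A,B,C,E,F,G,H,I,K} on symbol 1: members go to different blocks, giving {A,B,C,E,G,I,K} and {F,H}.
Split {A,B,C,E,G,I,K} by δ(·,1) → {A,B,C,E,I,K} and {G}.
Split {A,B,C,E,I,K} by δ(·,1) → {A,C,E,I,K} and {B}.
Refine {A,C,E,I,K} on symbol 0: members go to different blocks, giving {A,E,K} and {C,I}.
No further refinement is possible. Final partition (6 blocks): {A,E,K} | {D,J} | {F,H} | {G} | {B} | {C,I}.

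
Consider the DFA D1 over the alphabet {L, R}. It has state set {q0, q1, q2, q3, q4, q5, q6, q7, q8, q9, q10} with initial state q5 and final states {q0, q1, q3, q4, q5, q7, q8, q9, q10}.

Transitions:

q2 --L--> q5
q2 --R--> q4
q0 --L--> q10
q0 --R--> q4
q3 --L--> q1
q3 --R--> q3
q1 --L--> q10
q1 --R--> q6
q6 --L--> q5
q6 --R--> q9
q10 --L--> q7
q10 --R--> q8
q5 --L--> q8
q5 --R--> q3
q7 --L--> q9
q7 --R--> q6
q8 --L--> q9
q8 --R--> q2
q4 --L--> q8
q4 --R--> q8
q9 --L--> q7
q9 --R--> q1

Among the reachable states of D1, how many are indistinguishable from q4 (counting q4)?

States {q0} cannot be reached from the start state, so discard them.
Start with accepting vs non-accepting: {q1,q3,q4,q5,q7,q8,q9,q10} | {q2,q6}.
Refine {q1,q3,q4,q5,q7,q8,q9,q10} on symbol R: members go to different blocks, giving {q3,q4,q5,q9,q10} and {q1,q7,q8}.
Split {q3,q4,q5,q9,q10} by δ(·,R) → {q4,q9,q10} and {q3,q5}.
No further refinement is possible. Final partition (4 blocks): {q4,q9,q10} | {q2,q6} | {q1,q7,q8} | {q3,q5}.
State q4 belongs to the block {q4,q9,q10}, which has 3 states.

3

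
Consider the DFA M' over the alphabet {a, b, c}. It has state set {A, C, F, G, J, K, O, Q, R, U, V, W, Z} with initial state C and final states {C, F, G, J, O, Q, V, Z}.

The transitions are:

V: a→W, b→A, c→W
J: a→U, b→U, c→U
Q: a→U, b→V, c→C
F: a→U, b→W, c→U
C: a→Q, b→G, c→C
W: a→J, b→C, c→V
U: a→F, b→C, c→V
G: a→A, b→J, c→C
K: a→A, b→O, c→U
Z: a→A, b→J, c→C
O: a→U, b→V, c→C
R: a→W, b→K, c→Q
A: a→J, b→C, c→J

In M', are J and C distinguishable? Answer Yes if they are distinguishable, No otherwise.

Yes

First remove the unreachable states {K,O,R,Z}; 9 states remain.
Start with accepting vs non-accepting: {C,F,G,J,Q,V} | {A,U,W}.
Split {C,F,G,J,Q,V} by δ(·,a) → {F,G,J,Q,V} and {C}.
Refine {F,G,J,Q,V} on symbol b: members go to different blocks, giving {F,J,V} and {G,Q}.
No further refinement is possible. Final partition (4 blocks): {F,J,V} | {A,U,W} | {C} | {G,Q}.
J and C end up in different blocks, so they are distinguishable. For instance, the string 'a' is accepted from only C.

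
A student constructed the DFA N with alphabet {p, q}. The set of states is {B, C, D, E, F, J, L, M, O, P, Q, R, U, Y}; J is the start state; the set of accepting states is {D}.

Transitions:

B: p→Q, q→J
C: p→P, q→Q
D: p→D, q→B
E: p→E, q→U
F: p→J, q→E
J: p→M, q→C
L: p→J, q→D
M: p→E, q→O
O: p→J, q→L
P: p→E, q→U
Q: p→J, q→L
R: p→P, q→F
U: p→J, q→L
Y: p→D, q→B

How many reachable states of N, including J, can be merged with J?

1

States {F,R,Y} cannot be reached from the start state, so discard them.
P0 = {D} | {B,C,E,J,L,M,O,P,Q,U}.
Split {B,C,E,J,L,M,O,P,Q,U} by δ(·,q) → {B,C,E,J,M,O,P,Q,U} and {L}.
Split {B,C,E,J,M,O,P,Q,U} by δ(·,q) → {B,C,E,J,M,P} and {O,Q,U}.
Refine {B,C,E,J,M,P} on symbol p: members go to different blocks, giving {C,E,J,M,P} and {B}.
Refine {C,E,J,M,P} on symbol q: members go to different blocks, giving {C,E,M,P} and {J}.
The partition is now stable with 6 blocks: {D} | {C,E,M,P} | {L} | {O,Q,U} | {B} | {J}.
The equivalence class containing J is {J}, of size 1.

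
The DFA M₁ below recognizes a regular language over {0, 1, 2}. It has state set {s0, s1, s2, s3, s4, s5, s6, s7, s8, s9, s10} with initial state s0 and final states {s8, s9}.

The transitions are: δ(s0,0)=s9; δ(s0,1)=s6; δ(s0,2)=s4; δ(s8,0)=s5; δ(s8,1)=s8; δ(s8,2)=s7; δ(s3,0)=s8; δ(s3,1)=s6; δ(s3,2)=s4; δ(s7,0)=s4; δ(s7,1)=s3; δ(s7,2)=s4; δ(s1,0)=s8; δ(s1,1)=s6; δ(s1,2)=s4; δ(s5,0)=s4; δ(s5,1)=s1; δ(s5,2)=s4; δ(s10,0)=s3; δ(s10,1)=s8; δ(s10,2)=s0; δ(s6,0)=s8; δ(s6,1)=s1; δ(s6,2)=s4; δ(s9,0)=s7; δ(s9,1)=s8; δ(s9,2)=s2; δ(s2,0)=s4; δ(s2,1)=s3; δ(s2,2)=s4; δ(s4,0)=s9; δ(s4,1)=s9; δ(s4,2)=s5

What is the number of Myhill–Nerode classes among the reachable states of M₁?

4

First remove the unreachable states {s10}; 10 states remain.
Start with accepting vs non-accepting: {s8,s9} | {s0,s1,s2,s3,s4,s5,s6,s7}.
On input 0, block {s0,s1,s2,s3,s4,s5,s6,s7} splits into {s0,s1,s3,s4,s6} and {s2,s5,s7}.
Refine {s0,s1,s3,s4,s6} on symbol 1: members go to different blocks, giving {s0,s1,s3,s6} and {s4}.
The partition is now stable with 4 blocks: {s8,s9} | {s0,s1,s3,s6} | {s2,s5,s7} | {s4}.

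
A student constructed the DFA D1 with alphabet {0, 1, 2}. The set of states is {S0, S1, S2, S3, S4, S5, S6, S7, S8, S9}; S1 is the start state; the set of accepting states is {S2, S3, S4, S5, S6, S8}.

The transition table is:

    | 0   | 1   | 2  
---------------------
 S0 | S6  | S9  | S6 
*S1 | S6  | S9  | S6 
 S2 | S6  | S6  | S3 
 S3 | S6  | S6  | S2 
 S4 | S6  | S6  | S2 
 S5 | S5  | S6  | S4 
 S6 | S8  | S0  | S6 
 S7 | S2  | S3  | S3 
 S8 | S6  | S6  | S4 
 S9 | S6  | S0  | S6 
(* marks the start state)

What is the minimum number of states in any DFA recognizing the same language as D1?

States {S5,S7} cannot be reached from the start state, so discard them.
Start with accepting vs non-accepting: {S2,S3,S4,S6,S8} | {S0,S1,S9}.
Refine {S2,S3,S4,S6,S8} on symbol 1: members go to different blocks, giving {S2,S3,S4,S8} and {S6}.
The partition is now stable with 3 blocks: {S2,S3,S4,S8} | {S0,S1,S9} | {S6}.

3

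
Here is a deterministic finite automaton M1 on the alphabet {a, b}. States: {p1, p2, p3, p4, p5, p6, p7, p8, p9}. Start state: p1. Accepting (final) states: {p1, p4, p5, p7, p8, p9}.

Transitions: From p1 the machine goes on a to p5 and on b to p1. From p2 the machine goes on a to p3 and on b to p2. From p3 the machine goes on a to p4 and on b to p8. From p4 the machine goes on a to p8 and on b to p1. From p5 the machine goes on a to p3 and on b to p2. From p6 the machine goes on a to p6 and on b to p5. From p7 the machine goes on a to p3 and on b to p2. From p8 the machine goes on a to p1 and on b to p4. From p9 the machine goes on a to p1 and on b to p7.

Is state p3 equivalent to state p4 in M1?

No

Reachable states from the start: {p1,p2,p3,p4,p5,p8}. Unreachable: {p6,p7,p9} — drop them.
Initial partition by acceptance: {p1,p4,p5,p8} | {p2,p3}.
Split {p1,p4,p5,p8} by δ(·,a) → {p1,p4,p8} and {p5}.
On input a, block {p1,p4,p8} splits into {p4,p8} and {p1}.
On input a, block {p4,p8} splits into {p4} and {p8}.
Split {p2,p3} by δ(·,a) → {p2} and {p3}.
Stable partition: {p4} | {p2} | {p5} | {p1} | {p8} | {p3} — 6 equivalence classes.
p3 and p4 end up in different blocks, so they are distinguishable. For instance, the string 'ε' is accepted from only p4.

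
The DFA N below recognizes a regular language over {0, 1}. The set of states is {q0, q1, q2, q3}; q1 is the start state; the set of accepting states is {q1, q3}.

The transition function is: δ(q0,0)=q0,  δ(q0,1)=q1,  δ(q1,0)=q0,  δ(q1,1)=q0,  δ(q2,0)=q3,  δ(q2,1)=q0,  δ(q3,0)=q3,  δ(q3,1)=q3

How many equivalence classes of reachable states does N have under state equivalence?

2

First remove the unreachable states {q2,q3}; 2 states remain.
Start with accepting vs non-accepting: {q1} | {q0}.
The partition is now stable with 2 blocks: {q1} | {q0}.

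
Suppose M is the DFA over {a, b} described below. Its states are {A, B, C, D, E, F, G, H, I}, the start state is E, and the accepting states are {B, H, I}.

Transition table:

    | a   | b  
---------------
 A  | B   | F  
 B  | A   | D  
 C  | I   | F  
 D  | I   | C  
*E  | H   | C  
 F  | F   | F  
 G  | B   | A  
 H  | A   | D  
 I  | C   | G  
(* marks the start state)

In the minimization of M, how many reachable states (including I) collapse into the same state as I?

3

Every state is reachable, so we keep all 9.
P0 = {B,H,I} | {A,C,D,E,F,G}.
On input a, block {A,C,D,E,F,G} splits into {A,C,D,E,G} and {F}.
Split {A,C,D,E,G} by δ(·,b) → {D,E,G} and {A,C}.
The partition is now stable with 4 blocks: {B,H,I} | {D,E,G} | {F} | {A,C}.
The equivalence class containing I is {B,H,I}, of size 3.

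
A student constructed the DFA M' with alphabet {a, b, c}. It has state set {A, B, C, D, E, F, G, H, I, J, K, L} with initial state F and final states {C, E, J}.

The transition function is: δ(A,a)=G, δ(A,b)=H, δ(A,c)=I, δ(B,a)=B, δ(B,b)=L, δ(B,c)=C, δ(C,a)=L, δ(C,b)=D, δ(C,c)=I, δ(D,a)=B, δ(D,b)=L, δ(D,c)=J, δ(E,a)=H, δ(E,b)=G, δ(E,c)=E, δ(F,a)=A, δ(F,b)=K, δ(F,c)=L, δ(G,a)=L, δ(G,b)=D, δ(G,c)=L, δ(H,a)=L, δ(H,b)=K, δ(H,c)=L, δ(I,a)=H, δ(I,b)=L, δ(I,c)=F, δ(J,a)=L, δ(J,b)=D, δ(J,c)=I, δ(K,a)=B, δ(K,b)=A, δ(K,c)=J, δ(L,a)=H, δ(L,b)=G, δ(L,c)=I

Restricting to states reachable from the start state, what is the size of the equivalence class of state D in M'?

Reachable states from the start: {A,B,C,D,F,G,H,I,J,K,L}. Unreachable: {E} — drop them.
Start with accepting vs non-accepting: {C,J} | {A,B,D,F,G,H,I,K,L}.
Refine {A,B,D,F,G,H,I,K,L} on symbol c: members go to different blocks, giving {A,F,G,H,I,L} and {B,D,K}.
Refine {A,F,G,H,I,L} on symbol b: members go to different blocks, giving {A,I,L} and {F,G,H}.
Split {A,I,L} by δ(·,b) → {A,L} and {I}.
Stable partition: {C,J} | {A,L} | {B,D,K} | {F,G,H} | {I} — 5 equivalence classes.
The equivalence class containing D is {B,D,K}, of size 3.

3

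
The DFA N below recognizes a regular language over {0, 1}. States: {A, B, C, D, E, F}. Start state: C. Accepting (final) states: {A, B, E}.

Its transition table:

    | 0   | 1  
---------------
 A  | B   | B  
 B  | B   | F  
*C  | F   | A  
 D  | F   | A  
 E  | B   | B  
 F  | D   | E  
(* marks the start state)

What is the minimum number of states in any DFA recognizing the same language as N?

P0 = {A,B,E} | {C,D,F}.
Split {A,B,E} by δ(·,1) → {A,E} and {B}.
Stable partition: {A,E} | {C,D,F} | {B} — 3 equivalence classes.

3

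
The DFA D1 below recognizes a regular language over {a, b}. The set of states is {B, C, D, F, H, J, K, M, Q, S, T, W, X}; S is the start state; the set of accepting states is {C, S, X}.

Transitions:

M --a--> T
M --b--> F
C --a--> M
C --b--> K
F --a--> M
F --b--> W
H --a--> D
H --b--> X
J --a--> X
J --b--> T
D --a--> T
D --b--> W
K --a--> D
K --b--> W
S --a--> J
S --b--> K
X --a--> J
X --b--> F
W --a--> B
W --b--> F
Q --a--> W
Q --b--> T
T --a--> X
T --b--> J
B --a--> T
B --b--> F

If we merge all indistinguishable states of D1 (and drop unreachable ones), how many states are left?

4

States {C,H,Q} cannot be reached from the start state, so discard them.
P0 = {S,X} | {B,D,F,J,K,M,T,W}.
Split {B,D,F,J,K,M,T,W} by δ(·,a) → {B,D,F,K,M,W} and {J,T}.
Refine {B,D,F,K,M,W} on symbol a: members go to different blocks, giving {F,K,W} and {B,D,M}.
The partition is now stable with 4 blocks: {S,X} | {F,K,W} | {J,T} | {B,D,M}.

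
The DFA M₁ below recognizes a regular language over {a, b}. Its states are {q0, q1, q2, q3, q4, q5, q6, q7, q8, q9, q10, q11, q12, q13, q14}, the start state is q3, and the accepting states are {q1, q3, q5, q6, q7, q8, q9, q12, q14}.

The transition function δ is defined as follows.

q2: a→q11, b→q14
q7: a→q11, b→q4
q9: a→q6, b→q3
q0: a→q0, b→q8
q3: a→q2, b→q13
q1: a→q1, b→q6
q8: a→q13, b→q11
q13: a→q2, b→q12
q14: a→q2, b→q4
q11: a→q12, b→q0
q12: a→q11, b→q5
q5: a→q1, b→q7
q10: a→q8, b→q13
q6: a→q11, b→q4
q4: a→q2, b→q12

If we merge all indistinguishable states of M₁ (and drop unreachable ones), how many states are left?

First remove the unreachable states {q9,q10}; 13 states remain.
P0 = {q1,q3,q5,q6,q7,q8,q12,q14} | {q0,q2,q4,q11,q13}.
Refine {q1,q3,q5,q6,q7,q8,q12,q14} on symbol a: members go to different blocks, giving {q3,q6,q7,q8,q12,q14} and {q1,q5}.
Refine {q3,q6,q7,q8,q12,q14} on symbol b: members go to different blocks, giving {q3,q6,q7,q8,q14} and {q12}.
On input a, block {q0,q2,q4,q11,q13} splits into {q0,q2,q4,q13} and {q11}.
On input a, block {q3,q6,q7,q8,q14} splits into {q3,q8,q14} and {q6,q7}.
Refine {q3,q8,q14} on symbol b: members go to different blocks, giving {q3,q14} and {q8}.
Refine {q0,q2,q4,q13} on symbol a: members go to different blocks, giving {q0,q4,q13} and {q2}.
Refine {q0,q4,q13} on symbol a: members go to different blocks, giving {q4,q13} and {q0}.
Stable partition: {q3,q14} | {q4,q13} | {q1,q5} | {q12} | {q11} | {q6,q7} | {q8} | {q2} | {q0} — 9 equivalence classes.

9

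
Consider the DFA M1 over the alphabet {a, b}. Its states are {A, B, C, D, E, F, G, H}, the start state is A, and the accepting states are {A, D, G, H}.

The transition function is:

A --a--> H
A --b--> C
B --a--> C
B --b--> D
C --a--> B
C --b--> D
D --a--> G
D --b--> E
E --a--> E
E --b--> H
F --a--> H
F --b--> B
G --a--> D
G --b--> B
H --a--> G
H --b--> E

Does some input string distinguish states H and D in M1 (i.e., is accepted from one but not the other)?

No

Reachable states from the start: {A,B,C,D,E,G,H}. Unreachable: {F} — drop them.
Start with accepting vs non-accepting: {A,D,G,H} | {B,C,E}.
No further refinement is possible. Final partition (2 blocks): {A,D,G,H} | {B,C,E}.
H and D lie in the same block of the stable partition, so they are equivalent — no string distinguishes them.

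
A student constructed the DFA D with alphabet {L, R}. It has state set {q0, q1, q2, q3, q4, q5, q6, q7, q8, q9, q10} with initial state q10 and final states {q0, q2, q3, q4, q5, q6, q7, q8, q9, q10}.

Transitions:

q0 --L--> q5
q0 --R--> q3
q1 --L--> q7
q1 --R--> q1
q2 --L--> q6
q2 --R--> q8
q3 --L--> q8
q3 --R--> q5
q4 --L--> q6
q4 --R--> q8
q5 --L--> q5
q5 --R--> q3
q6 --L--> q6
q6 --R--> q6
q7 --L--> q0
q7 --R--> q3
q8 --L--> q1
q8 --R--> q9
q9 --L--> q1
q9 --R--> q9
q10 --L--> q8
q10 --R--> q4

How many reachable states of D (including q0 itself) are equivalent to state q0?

3

States {q2} cannot be reached from the start state, so discard them.
Start with accepting vs non-accepting: {q0,q3,q4,q5,q6,q7,q8,q9,q10} | {q1}.
Split {q0,q3,q4,q5,q6,q7,q8,q9,q10} by δ(·,L) → {q0,q3,q4,q5,q6,q7,q10} and {q8,q9}.
On input L, block {q0,q3,q4,q5,q6,q7,q10} splits into {q0,q4,q5,q6,q7} and {q3,q10}.
Refine {q0,q4,q5,q6,q7} on symbol R: members go to different blocks, giving {q0,q5,q7} and {q4} and {q6}.
Refine {q3,q10} on symbol R: members go to different blocks, giving {q3} and {q10}.
The partition is now stable with 7 blocks: {q0,q5,q7} | {q1} | {q8,q9} | {q3} | {q4} | {q6} | {q10}.
The equivalence class containing q0 is {q0,q5,q7}, of size 3.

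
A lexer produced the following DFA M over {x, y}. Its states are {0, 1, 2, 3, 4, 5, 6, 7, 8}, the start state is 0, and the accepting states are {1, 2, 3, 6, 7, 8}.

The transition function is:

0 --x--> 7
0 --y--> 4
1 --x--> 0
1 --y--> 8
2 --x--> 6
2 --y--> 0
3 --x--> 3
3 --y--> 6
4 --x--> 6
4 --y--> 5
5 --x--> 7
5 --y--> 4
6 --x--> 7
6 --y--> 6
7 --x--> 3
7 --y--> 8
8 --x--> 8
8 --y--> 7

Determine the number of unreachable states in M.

Starting at 0 and following transitions, the reachable set is {0, 3, 4, 5, 6, 7, 8}. That leaves 1, 2 unreachable — 2 in total.

2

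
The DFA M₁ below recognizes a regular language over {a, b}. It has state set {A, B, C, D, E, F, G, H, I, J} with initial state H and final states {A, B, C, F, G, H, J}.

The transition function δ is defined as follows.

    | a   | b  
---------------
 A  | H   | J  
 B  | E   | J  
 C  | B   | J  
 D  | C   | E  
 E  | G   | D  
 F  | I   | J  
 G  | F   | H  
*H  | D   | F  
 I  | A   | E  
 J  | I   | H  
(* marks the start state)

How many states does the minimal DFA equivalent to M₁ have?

3

P0 = {A,B,C,F,G,H,J} | {D,E,I}.
On input a, block {A,B,C,F,G,H,J} splits into {B,F,H,J} and {A,C,G}.
The partition is now stable with 3 blocks: {B,F,H,J} | {D,E,I} | {A,C,G}.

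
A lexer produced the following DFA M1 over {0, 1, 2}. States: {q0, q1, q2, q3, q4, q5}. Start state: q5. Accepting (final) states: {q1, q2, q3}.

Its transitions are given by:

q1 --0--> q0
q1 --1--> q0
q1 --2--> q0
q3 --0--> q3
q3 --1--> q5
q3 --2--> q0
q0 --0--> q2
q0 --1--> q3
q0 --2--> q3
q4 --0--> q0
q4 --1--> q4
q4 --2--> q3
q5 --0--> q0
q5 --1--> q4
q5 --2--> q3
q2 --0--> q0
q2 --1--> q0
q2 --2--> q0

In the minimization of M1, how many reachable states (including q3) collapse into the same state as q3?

1

States {q1} cannot be reached from the start state, so discard them.
Start with accepting vs non-accepting: {q2,q3} | {q0,q4,q5}.
Split {q2,q3} by δ(·,0) → {q2} and {q3}.
Split {q0,q4,q5} by δ(·,0) → {q4,q5} and {q0}.
Stable partition: {q2} | {q4,q5} | {q3} | {q0} — 4 equivalence classes.
State q3 belongs to the block {q3}, which has 1 states.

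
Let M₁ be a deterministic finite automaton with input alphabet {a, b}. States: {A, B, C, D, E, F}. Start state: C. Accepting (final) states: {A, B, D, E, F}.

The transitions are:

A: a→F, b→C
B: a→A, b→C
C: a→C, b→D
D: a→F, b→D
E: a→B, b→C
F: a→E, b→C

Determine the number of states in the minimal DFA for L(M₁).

Initial partition by acceptance: {A,B,D,E,F} | {C}.
Split {A,B,D,E,F} by δ(·,b) → {A,B,E,F} and {D}.
Stable partition: {A,B,E,F} | {C} | {D} — 3 equivalence classes.

3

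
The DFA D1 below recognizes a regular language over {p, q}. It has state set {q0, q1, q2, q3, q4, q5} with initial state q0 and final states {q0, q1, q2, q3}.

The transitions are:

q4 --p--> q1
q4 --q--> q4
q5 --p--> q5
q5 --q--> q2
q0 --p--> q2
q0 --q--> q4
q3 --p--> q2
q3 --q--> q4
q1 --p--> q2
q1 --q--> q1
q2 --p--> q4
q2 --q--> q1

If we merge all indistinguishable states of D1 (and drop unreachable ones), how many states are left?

States {q3,q5} cannot be reached from the start state, so discard them.
P0 = {q0,q1,q2} | {q4}.
On input p, block {q0,q1,q2} splits into {q0,q1} and {q2}.
On input q, block {q0,q1} splits into {q0} and {q1}.
No further refinement is possible. Final partition (4 blocks): {q0} | {q4} | {q2} | {q1}.

4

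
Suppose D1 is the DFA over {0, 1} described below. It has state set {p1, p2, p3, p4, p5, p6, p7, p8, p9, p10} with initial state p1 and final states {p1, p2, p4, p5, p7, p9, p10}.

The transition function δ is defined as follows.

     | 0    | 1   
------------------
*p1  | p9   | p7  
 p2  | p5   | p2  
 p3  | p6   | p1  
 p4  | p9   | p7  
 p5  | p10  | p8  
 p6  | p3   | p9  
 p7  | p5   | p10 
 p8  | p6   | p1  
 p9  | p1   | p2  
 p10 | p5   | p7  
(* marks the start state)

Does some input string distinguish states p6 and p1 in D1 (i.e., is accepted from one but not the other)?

Yes

States {p4} cannot be reached from the start state, so discard them.
Start with accepting vs non-accepting: {p1,p2,p5,p7,p9,p10} | {p3,p6,p8}.
On input 1, block {p1,p2,p5,p7,p9,p10} splits into {p1,p2,p7,p9,p10} and {p5}.
Refine {p1,p2,p7,p9,p10} on symbol 0: members go to different blocks, giving {p2,p7,p10} and {p1,p9}.
The partition is now stable with 4 blocks: {p2,p7,p10} | {p3,p6,p8} | {p5} | {p1,p9}.
p6 and p1 end up in different blocks, so they are distinguishable. For instance, the string 'ε' is accepted from only p1.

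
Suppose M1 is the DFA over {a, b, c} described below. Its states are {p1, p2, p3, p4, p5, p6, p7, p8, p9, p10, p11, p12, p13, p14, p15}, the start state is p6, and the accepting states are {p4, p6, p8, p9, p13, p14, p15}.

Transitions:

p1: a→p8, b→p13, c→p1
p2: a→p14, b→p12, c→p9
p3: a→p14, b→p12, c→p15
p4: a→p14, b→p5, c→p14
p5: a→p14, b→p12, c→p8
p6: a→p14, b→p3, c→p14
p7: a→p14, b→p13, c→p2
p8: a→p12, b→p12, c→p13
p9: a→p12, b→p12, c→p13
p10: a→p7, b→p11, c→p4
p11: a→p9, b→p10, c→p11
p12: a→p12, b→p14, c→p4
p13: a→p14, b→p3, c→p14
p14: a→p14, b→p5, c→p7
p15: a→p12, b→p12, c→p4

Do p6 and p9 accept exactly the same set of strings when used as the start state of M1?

No

Reachable states from the start: {p2,p3,p4,p5,p6,p7,p8,p9,p12,p13,p14,p15}. Unreachable: {p1,p10,p11} — drop them.
Initial partition by acceptance: {p4,p6,p8,p9,p13,p14,p15} | {p2,p3,p5,p7,p12}.
Split {p4,p6,p8,p9,p13,p14,p15} by δ(·,a) → {p4,p6,p13,p14} and {p8,p9,p15}.
On input c, block {p4,p6,p13,p14} splits into {p4,p6,p13} and {p14}.
On input a, block {p2,p3,p5,p7,p12} splits into {p2,p3,p5,p7} and {p12}.
Split {p2,p3,p5,p7} by δ(·,b) → {p2,p3,p5} and {p7}.
Stable partition: {p4,p6,p13} | {p2,p3,p5} | {p8,p9,p15} | {p14} | {p12} | {p7} — 6 equivalence classes.
p6 and p9 end up in different blocks, so they are distinguishable. For instance, the string 'a' is accepted from only p6.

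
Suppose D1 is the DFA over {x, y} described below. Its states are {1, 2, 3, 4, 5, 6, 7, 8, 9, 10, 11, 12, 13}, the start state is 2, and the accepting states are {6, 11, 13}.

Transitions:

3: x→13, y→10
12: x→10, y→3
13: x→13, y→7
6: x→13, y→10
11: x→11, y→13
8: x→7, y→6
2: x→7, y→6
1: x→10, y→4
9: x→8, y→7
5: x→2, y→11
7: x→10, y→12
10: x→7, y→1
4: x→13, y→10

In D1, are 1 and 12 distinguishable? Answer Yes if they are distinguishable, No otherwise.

States {5,8,9,11} cannot be reached from the start state, so discard them.
P0 = {6,13} | {1,2,3,4,7,10,12}.
Split {1,2,3,4,7,10,12} by δ(·,x) → {1,2,7,10,12} and {3,4}.
Split {1,2,7,10,12} by δ(·,y) → {1,12} and {7,10} and {2}.
Stable partition: {6,13} | {1,12} | {3,4} | {7,10} | {2} — 5 equivalence classes.
1 and 12 lie in the same block of the stable partition, so they are equivalent — no string distinguishes them.

No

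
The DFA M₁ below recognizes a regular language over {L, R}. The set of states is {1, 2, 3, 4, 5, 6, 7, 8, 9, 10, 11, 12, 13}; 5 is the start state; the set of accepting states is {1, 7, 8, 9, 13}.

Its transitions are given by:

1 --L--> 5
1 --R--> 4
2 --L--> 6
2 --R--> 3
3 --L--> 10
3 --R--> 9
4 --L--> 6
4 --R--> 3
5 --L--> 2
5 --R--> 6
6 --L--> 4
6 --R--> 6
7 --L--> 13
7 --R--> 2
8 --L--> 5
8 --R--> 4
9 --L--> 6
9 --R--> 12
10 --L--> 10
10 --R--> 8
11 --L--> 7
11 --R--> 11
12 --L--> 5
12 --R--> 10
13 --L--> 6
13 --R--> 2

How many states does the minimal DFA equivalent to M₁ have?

4

States {1,7,11,13} cannot be reached from the start state, so discard them.
P0 = {8,9} | {2,3,4,5,6,10,12}.
Refine {2,3,4,5,6,10,12} on symbol R: members go to different blocks, giving {2,4,5,6,12} and {3,10}.
On input R, block {2,4,5,6,12} splits into {2,4,12} and {5,6}.
The partition is now stable with 4 blocks: {8,9} | {2,4,12} | {3,10} | {5,6}.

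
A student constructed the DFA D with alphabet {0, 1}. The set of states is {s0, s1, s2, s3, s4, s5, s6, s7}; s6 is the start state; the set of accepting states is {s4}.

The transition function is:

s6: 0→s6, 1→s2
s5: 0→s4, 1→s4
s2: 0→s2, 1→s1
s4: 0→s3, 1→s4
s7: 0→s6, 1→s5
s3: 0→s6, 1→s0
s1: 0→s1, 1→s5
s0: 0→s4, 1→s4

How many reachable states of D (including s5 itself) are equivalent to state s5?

First remove the unreachable states {s7}; 7 states remain.
Initial partition by acceptance: {s4} | {s0,s1,s2,s3,s5,s6}.
On input 0, block {s0,s1,s2,s3,s5,s6} splits into {s1,s2,s3,s6} and {s0,s5}.
Refine {s1,s2,s3,s6} on symbol 1: members go to different blocks, giving {s1,s3} and {s2,s6}.
On input 0, block {s1,s3} splits into {s1} and {s3}.
On input 1, block {s2,s6} splits into {s2} and {s6}.
The partition is now stable with 6 blocks: {s4} | {s1} | {s0,s5} | {s2} | {s3} | {s6}.
The equivalence class containing s5 is {s0,s5}, of size 2.

2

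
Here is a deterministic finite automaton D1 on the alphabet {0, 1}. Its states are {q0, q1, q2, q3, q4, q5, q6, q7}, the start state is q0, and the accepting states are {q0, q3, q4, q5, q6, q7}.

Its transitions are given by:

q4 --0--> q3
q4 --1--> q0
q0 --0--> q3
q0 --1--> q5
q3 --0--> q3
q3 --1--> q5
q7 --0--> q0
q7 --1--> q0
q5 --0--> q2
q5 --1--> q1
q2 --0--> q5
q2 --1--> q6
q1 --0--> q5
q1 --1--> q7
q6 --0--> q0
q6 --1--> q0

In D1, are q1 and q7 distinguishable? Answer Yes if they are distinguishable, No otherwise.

Yes

First remove the unreachable states {q4}; 7 states remain.
Initial partition by acceptance: {q0,q3,q5,q6,q7} | {q1,q2}.
On input 0, block {q0,q3,q5,q6,q7} splits into {q0,q3,q6,q7} and {q5}.
On input 1, block {q0,q3,q6,q7} splits into {q0,q3} and {q6,q7}.
Stable partition: {q0,q3} | {q1,q2} | {q5} | {q6,q7} — 4 equivalence classes.
q1 and q7 end up in different blocks, so they are distinguishable. For instance, the string 'ε' is accepted from only q7.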